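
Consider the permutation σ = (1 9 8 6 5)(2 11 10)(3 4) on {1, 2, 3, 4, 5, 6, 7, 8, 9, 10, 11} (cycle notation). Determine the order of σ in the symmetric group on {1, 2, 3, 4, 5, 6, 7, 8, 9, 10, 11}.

30

The disjoint cycles have lengths 5, 3, 2, 1.
Since disjoint cycles commute, ord(σ) = lcm(5, 3, 2) = 30.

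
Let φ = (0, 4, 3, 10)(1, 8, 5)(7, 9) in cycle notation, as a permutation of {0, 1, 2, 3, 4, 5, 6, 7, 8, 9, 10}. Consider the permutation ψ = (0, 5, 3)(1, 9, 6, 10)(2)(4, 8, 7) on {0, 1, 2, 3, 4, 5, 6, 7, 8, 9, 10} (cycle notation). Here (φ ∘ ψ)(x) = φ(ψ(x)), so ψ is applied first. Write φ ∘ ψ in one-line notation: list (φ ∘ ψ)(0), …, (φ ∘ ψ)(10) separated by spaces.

Chase each element through ψ then φ: 0 → 5 → 1; 1 → 9 → 7; 2 → 2 → 2; 3 → 0 → 4; 4 → 8 → 5; 5 → 3 → 10; 6 → 10 → 0; 7 → 4 → 3; 8 → 7 → 9; 9 → 6 → 6; 10 → 1 → 8.
Collecting the images, φ ∘ ψ = [1 7 2 4 5 10 0 3 9 6 8].

1 7 2 4 5 10 0 3 9 6 8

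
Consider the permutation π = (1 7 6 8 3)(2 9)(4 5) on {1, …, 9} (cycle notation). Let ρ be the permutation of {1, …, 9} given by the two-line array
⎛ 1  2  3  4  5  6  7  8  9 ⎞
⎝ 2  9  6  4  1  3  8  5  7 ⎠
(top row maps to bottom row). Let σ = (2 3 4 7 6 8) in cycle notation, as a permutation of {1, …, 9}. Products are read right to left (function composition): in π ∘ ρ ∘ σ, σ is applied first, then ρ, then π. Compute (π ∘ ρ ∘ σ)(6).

4

(π ∘ ρ ∘ σ)(6) = π(ρ(σ(6))). σ(6) = 8, then ρ(8) = 5, then π(5) = 4, so the result is 4.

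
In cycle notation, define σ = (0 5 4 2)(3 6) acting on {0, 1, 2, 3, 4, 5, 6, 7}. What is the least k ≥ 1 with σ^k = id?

4

The cycle type of σ is (4, 2, 1, 1).
The order is lcm(4, 2) = 4.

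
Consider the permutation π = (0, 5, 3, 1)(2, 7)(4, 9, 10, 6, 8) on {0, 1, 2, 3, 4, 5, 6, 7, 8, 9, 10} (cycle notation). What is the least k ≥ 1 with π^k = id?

The cycle type of π is (5, 4, 2).
The order of π is the least common multiple of its cycle lengths: lcm(5, 4, 2) = 20.

20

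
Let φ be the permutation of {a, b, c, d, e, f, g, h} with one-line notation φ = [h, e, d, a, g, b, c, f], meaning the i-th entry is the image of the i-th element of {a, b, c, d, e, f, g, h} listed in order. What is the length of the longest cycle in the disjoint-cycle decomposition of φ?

Decomposing into disjoint cycles gives (a, h, f, b, e, g, c, d); the longest has length 8.

8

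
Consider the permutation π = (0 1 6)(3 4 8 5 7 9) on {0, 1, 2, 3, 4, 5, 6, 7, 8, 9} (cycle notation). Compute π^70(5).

4

5 lies in the 6-cycle (3 4 8 5 7 9).
Since the cycle has length 6, π^70 acts on it the same as π^4 (70 mod 6 = 4).
Advancing 4 steps from 5: 5 → 7 → 9 → 3 → 4.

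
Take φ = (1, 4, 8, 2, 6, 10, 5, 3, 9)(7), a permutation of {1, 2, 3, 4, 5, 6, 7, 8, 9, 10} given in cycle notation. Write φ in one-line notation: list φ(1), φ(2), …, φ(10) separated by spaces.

Image by image: 1↦4, 2↦6, 3↦9, 4↦8, 5↦3, 6↦10, 7↦7, 8↦2, 9↦1, 10↦5.
Listing these in domain order gives 4 6 9 8 3 10 7 2 1 5.

4 6 9 8 3 10 7 2 1 5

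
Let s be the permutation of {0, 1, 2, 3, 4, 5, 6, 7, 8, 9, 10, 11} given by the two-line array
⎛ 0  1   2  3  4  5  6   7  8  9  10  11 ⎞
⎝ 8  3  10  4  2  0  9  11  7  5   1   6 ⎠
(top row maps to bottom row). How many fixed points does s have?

No element satisfies s(x) = x, so there are 0 fixed points.

0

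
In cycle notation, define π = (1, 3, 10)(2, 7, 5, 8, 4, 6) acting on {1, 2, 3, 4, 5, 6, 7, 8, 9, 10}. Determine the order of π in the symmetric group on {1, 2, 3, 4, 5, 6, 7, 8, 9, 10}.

The cycle type of π is (6, 3, 1).
Since disjoint cycles commute, ord(π) = lcm(6, 3) = 6.

6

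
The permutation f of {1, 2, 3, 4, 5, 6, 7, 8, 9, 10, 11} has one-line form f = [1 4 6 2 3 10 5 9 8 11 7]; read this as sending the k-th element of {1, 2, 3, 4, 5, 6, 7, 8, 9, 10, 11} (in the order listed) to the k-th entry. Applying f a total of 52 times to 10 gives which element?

3

Tracing 10 → 11 → … returns to 10 after 6 steps, so 10 lies in a 6-cycle (3 6 10 11 7 5).
Powers repeat with period 6 on this cycle, and 52 mod 6 = 4, so f^52(10) = f^4(10).
Stepping 4 places around the cycle: 10 → 11 → 7 → 5 → 3.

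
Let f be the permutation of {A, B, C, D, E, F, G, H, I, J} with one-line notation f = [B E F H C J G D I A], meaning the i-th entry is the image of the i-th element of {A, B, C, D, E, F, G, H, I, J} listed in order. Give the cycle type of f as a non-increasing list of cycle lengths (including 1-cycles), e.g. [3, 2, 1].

The disjoint cycles are (A B E C F J)(D H)(G)(I), with lengths 6, 2, 1, 1 in non-increasing order.

[6, 2, 1, 1]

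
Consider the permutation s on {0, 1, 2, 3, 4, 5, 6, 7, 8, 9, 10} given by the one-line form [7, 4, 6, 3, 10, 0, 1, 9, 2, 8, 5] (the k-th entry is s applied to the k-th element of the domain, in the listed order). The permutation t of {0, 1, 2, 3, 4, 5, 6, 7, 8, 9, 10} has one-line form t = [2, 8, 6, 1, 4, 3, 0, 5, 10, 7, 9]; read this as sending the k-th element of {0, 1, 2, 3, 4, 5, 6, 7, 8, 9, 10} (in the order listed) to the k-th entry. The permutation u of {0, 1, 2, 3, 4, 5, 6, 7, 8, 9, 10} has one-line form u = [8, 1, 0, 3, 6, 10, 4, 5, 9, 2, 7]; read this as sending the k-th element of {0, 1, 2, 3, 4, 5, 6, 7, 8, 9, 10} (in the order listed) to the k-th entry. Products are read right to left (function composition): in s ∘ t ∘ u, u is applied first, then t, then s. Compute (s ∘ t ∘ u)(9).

1

Chase 9: u(9) = 2; t(2) = 6; s(6) = 1. Hence (s ∘ t ∘ u)(9) = 1.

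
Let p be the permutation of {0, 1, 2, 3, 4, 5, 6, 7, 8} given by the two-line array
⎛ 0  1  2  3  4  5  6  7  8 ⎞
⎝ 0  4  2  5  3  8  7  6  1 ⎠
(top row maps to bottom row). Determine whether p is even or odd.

odd

In disjoint-cycle form the cycle lengths are 5, 2, 1, 1.
A cycle is odd iff its length is even; p has 1 even-length cycle, so sgn(p) = (−1)^1 and p is odd.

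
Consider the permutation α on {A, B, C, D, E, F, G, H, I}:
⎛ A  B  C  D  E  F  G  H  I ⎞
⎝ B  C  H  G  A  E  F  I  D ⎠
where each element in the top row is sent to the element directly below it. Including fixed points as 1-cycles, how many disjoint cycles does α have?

The cycle decomposition is (A B C H I D G F E), which has 1 cycle (counting 1-cycles).

1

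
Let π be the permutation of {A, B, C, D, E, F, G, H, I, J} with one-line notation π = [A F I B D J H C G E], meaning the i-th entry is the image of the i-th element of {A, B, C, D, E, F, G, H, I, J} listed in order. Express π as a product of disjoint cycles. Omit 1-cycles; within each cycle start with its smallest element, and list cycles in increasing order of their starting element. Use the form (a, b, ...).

Iterating π from B gives B → F → J → E → D → B; that is the 5-cycle (B, F, J, E, D).
Continuing from each remaining unvisited element yields (B, F, J, E, D)(C, I, G, H).

(B, F, J, E, D)(C, I, G, H)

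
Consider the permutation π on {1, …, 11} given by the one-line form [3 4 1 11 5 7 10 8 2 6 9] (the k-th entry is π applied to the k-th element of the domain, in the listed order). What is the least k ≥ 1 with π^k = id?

12

The disjoint-cycle form of π has cycle lengths 4, 3, 2, 1, 1.
Since disjoint cycles commute, ord(π) = lcm(4, 3, 2) = 12.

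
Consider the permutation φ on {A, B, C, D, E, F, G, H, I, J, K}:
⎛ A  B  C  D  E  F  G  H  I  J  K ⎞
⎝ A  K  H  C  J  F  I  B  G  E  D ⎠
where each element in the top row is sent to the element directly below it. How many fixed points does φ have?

The fixed points (elements with φ(x) = x) are {A, F}, so there are 2.

2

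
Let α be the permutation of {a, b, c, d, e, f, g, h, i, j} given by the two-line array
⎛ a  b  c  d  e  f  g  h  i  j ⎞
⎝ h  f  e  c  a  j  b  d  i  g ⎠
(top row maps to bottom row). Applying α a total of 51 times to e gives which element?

a

Tracing e → a → … returns to e after 5 steps, so e lies in a 5-cycle (a h d c e).
Powers repeat with period 5 on this cycle, and 51 mod 5 = 1, so α^51(e) = α^1(e).
Stepping 1 place around the cycle: e → a.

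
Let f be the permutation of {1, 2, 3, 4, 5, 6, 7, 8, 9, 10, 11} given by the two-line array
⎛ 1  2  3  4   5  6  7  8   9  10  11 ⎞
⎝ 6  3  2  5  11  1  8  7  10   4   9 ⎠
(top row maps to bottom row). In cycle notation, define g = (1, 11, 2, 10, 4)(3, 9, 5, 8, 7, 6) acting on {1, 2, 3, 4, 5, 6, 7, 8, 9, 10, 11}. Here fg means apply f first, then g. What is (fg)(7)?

First apply f: f(7) = 8, then g(8) = 7. Thus (fg)(7) = 7.

7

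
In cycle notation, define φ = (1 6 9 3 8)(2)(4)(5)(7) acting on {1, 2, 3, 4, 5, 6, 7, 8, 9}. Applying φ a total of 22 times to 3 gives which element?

1

3 lies in the 5-cycle (1 6 9 3 8).
On a 5-cycle, φ^5 is the identity, so φ^22 = φ^2 there (22 ≡ 2 mod 5).
Advancing 2 steps from 3: 3 → 8 → 1.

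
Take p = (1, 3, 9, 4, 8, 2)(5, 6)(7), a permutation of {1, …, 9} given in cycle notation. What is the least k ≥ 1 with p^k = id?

6

The cycle type of p is (6, 2, 1).
The order of p is the least common multiple of its cycle lengths: lcm(6, 2) = 6.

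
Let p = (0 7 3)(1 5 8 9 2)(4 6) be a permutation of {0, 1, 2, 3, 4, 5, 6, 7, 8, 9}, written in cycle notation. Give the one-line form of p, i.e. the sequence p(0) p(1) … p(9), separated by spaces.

7 5 1 0 6 8 4 3 9 2

Each element maps to the next entry in its cycle (wrapping to the front): 0↦7, 1↦5, 2↦1, 3↦0, 4↦6, 5↦8, 6↦4, 7↦3, 8↦9, 9↦2.
Listing these in domain order gives 7 5 1 0 6 8 4 3 9 2.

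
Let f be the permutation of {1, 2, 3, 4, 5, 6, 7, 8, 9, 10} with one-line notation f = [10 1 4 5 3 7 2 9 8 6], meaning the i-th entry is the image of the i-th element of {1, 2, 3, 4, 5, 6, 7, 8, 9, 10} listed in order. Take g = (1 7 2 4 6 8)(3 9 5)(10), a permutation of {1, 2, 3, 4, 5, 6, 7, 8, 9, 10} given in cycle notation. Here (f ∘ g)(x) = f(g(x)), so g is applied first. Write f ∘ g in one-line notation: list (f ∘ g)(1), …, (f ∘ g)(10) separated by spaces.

For each element, apply g then f: 1 → 7 → 2; 2 → 4 → 5; 3 → 9 → 8; 4 → 6 → 7; 5 → 3 → 4; 6 → 8 → 9; 7 → 2 → 1; 8 → 1 → 10; 9 → 5 → 3; 10 → 10 → 6.
Collecting the images, f ∘ g = [2 5 8 7 4 9 1 10 3 6].

2 5 8 7 4 9 1 10 3 6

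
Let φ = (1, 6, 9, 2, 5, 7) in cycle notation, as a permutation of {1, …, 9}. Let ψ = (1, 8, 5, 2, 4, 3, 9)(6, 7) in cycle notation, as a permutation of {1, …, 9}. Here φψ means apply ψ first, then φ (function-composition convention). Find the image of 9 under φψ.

6

ψ(9) = 1, then φ(1) = 6; composing gives (φψ)(9) = 6.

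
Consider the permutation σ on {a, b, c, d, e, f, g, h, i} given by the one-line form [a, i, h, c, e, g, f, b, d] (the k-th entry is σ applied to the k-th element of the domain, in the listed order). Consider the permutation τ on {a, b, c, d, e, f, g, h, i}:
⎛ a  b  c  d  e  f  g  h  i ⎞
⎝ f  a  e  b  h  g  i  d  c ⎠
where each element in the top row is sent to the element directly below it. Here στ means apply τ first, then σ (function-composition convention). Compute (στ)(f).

(στ)(f) = σ(τ(f)). τ(f) = g, then σ(g) = f. So (στ)(f) = f.

f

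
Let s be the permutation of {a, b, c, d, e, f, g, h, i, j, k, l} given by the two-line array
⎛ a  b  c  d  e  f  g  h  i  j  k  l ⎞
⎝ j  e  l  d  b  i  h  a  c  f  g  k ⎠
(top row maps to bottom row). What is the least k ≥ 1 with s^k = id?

18

Decomposing into disjoint cycles gives cycle lengths 9, 2, 1.
Since disjoint cycles commute, ord(s) = lcm(9, 2) = 18.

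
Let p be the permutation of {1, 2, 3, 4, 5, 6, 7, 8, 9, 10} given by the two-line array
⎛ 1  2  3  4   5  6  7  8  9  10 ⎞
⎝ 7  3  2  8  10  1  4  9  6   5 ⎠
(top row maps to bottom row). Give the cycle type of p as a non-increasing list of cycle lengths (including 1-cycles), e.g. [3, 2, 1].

The disjoint cycles are (1, 7, 4, 8, 9, 6)(2, 3)(5, 10), with lengths 6, 2, 2 in non-increasing order.

[6, 2, 2]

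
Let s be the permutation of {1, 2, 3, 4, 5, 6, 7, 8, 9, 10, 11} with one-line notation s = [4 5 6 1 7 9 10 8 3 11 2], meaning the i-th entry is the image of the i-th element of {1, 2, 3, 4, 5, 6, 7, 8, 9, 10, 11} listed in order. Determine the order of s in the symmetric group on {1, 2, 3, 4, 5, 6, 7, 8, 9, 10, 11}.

30

Decomposing into disjoint cycles gives cycle lengths 5, 3, 2, 1.
The order of s is the least common multiple of its cycle lengths: lcm(5, 3, 2) = 30.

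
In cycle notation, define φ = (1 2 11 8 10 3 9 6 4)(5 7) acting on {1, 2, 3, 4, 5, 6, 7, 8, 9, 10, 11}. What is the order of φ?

The disjoint cycles have lengths 9, 2.
The order of φ is the least common multiple of its cycle lengths: lcm(9, 2) = 18.

18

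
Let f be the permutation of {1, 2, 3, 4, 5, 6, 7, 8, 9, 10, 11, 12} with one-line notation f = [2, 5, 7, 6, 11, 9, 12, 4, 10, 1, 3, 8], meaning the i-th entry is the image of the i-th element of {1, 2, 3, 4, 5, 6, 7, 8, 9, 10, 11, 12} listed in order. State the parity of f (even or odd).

In disjoint-cycle form the cycle lengths are 12.
A cycle of length ℓ contributes ℓ−1 transpositions, so f is a product of 11 transpositions — odd.

odd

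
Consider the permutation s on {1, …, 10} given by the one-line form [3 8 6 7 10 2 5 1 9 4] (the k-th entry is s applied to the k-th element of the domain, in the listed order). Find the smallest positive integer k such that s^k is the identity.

20

The disjoint-cycle form of s has cycle lengths 5, 4, 1.
The order is lcm(5, 4) = 20.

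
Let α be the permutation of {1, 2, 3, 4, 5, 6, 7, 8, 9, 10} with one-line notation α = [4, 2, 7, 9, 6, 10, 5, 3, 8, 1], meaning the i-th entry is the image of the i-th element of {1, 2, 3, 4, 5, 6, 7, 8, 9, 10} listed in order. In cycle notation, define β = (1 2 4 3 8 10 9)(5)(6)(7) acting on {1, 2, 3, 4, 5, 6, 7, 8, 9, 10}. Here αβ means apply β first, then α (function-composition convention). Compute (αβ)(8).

1

(αβ)(8) = α(β(8)). β(8) = 10, then α(10) = 1. So (αβ)(8) = 1.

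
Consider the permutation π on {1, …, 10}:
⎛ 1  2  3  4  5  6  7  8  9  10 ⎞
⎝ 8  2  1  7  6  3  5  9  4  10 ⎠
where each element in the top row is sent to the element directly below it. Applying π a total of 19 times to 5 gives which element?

Tracing 5 → 6 → … returns to 5 after 8 steps, so 5 lies in an 8-cycle (1, 8, 9, 4, 7, 5, 6, 3).
Since the cycle has length 8, π^19 acts on it the same as π^3 (19 mod 8 = 3).
Stepping 3 places around the cycle: 5 → 6 → 3 → 1.

1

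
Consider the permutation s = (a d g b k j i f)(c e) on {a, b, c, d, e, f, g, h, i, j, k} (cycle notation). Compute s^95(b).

b lies in the 8-cycle (a d g b k j i f).
Since the cycle has length 8, s^95 acts on it the same as s^7 (95 mod 8 = 7).
Stepping 7 places around the cycle: b → k → j → i → f → a → d → g.

g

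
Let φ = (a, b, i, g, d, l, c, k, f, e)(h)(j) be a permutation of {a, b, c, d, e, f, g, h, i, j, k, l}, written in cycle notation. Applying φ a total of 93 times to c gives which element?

c lies in the 10-cycle (a, b, i, g, d, l, c, k, f, e).
Powers repeat with period 10 on this cycle, and 93 mod 10 = 3, so φ^93(c) = φ^3(c).
Stepping 3 places around the cycle: c → k → f → e.

e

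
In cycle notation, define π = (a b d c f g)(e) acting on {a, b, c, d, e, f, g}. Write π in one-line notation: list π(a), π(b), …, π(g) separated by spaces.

b d f c e g a

Reading each image from the cycles: a→b, b→d, c→f, d→c, e→e, f→g, g→a.
Listing these in domain order gives b d f c e g a.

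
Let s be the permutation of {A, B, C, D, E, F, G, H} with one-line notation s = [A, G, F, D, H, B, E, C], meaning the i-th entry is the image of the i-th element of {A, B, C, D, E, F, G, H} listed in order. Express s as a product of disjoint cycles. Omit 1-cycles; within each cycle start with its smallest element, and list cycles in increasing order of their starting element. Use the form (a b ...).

Iterating s from B gives B → G → E → H → C → F → B; that is the 6-cycle (B G E H C F).
Continuing from each remaining unvisited element yields (B G E H C F).

(B G E H C F)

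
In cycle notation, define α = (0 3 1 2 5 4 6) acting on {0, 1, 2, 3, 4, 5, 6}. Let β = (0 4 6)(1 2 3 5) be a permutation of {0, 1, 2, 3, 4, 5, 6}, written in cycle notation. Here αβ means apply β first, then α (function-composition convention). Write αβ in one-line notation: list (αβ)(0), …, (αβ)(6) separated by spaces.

6 5 1 4 0 2 3

(αβ)(x) = α(β(x)). Computing each image: α(β(0)) = α(4) = 6, α(β(1)) = α(2) = 5, α(β(2)) = α(3) = 1, α(β(3)) = α(5) = 4, α(β(4)) = α(6) = 0, α(β(5)) = α(1) = 2, α(β(6)) = α(0) = 3.
Hence αβ = [6 5 1 4 0 2 3].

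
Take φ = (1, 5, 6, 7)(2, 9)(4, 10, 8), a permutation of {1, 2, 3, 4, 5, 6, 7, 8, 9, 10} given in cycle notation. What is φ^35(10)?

4

10 lies in the 3-cycle (4, 10, 8).
Since the cycle has length 3, φ^35 acts on it the same as φ^2 (35 mod 3 = 2).
Advancing 2 steps from 10: 10 → 8 → 4.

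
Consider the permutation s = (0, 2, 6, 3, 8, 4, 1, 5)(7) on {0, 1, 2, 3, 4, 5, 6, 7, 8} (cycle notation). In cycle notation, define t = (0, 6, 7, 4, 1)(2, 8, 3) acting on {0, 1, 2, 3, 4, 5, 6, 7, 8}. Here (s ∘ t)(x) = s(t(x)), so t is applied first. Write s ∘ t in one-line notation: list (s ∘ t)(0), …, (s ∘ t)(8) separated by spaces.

3 2 4 6 5 0 7 1 8

(s ∘ t)(x) = s(t(x)). Computing each image: s(t(0)) = s(6) = 3, s(t(1)) = s(0) = 2, s(t(2)) = s(8) = 4, s(t(3)) = s(2) = 6, s(t(4)) = s(1) = 5, s(t(5)) = s(5) = 0, s(t(6)) = s(7) = 7, s(t(7)) = s(4) = 1, s(t(8)) = s(3) = 8.
Hence s ∘ t = [3 2 4 6 5 0 7 1 8].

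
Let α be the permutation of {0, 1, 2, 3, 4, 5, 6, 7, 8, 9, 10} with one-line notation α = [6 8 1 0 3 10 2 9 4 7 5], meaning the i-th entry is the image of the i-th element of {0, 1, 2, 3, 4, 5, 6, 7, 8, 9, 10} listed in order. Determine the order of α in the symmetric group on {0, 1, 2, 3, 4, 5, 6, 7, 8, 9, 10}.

Writing α as disjoint cycles, the cycle lengths are 7, 2, 2.
The order is lcm(7, 2, 2) = 14.

14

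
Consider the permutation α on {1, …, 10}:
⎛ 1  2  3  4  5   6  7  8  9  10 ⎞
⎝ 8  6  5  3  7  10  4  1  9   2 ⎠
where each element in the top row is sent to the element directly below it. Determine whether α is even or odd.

In disjoint-cycle form the cycle lengths are 4, 3, 2, 1.
A cycle of length ℓ contributes ℓ−1 transpositions, so α is a product of 3 + 2 + 1 = 6 transpositions — even.

even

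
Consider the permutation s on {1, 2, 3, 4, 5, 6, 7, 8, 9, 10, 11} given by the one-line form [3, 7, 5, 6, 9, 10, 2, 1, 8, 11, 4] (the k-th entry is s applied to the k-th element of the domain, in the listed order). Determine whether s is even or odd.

In disjoint-cycle form the cycle lengths are 5, 4, 2.
A cycle of length ℓ contributes ℓ−1 transpositions, so s is a product of 4 + 3 + 1 = 8 transpositions — even.

even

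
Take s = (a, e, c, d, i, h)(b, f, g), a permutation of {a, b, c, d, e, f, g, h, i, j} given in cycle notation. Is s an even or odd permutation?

The cycle lengths are 6, 3, 1.
A cycle of length ℓ contributes ℓ−1 transpositions, so s is a product of 5 + 2 = 7 transpositions — odd.

odd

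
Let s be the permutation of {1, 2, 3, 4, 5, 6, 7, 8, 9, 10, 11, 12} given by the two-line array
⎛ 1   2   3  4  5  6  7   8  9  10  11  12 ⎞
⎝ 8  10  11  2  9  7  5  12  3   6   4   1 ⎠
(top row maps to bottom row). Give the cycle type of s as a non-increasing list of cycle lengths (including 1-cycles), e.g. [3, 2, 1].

[9, 3]

The disjoint cycles are (1, 8, 12)(2, 10, 6, 7, 5, 9, 3, 11, 4), with lengths 9, 3 in non-increasing order.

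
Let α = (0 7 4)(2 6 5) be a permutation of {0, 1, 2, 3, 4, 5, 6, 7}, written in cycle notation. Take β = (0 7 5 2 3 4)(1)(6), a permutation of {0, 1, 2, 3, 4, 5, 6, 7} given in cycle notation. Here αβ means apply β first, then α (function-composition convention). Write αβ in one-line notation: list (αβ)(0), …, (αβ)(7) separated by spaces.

Chase each element through β then α: 0 → 7 → 4; 1 → 1 → 1; 2 → 3 → 3; 3 → 4 → 0; 4 → 0 → 7; 5 → 2 → 6; 6 → 6 → 5; 7 → 5 → 2.
So αβ in one-line form is 4 1 3 0 7 6 5 2.

4 1 3 0 7 6 5 2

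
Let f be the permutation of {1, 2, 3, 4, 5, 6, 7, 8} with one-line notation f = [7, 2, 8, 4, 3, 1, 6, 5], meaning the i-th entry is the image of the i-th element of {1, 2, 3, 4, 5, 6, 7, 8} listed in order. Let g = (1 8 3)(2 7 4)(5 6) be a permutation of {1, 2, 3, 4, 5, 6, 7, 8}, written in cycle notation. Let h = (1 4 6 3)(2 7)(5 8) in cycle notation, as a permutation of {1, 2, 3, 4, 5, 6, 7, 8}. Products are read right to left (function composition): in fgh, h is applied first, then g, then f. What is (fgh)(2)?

4

Chase 2: h(2) = 7; g(7) = 4; f(4) = 4. Hence (fgh)(2) = 4.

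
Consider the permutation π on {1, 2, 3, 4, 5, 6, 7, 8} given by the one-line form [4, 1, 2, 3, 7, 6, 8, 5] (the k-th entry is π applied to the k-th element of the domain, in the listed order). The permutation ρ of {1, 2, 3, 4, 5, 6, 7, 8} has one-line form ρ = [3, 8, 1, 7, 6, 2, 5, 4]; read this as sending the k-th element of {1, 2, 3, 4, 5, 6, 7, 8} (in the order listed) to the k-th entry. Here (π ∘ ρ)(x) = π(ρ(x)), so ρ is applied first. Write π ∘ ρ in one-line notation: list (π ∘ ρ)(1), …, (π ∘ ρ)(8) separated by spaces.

For each element, apply ρ then π: 1 → 3 → 2; 2 → 8 → 5; 3 → 1 → 4; 4 → 7 → 8; 5 → 6 → 6; 6 → 2 → 1; 7 → 5 → 7; 8 → 4 → 3.
Collecting the images, π ∘ ρ = [2 5 4 8 6 1 7 3].

2 5 4 8 6 1 7 3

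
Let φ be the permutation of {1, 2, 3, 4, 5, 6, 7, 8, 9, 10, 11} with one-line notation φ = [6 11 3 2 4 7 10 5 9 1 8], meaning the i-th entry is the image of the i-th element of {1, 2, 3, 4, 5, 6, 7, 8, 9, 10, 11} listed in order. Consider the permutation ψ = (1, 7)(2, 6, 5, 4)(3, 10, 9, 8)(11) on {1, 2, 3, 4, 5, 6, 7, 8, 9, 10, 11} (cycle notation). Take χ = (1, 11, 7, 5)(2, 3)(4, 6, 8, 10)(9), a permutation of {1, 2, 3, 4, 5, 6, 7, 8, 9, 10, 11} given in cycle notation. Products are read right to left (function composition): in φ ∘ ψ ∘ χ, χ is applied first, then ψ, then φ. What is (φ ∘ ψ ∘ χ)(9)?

Chase 9: χ(9) = 9; ψ(9) = 8; φ(8) = 5. Hence (φ ∘ ψ ∘ χ)(9) = 5.

5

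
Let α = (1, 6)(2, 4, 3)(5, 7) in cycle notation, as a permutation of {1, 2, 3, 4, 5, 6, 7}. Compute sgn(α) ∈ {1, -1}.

The cycle lengths are 3, 2, 2.
A cycle is odd iff its length is even; α has 2 even-length cycles, so sgn(α) = (−1)^2 and α is even.

1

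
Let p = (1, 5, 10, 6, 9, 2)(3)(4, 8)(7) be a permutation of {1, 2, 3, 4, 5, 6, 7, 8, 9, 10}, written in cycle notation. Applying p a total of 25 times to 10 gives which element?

6

10 lies in the 6-cycle (1, 5, 10, 6, 9, 2).
Since the cycle has length 6, p^25 acts on it the same as p^1 (25 mod 6 = 1).
Stepping 1 place around the cycle: 10 → 6.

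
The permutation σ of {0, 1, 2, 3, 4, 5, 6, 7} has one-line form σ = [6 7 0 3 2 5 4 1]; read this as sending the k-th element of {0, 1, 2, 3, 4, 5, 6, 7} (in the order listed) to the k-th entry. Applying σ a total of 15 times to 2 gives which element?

4

Tracing 2 → 0 → … returns to 2 after 4 steps, so 2 lies in a 4-cycle (0 6 4 2).
Since the cycle has length 4, σ^15 acts on it the same as σ^3 (15 mod 4 = 3).
Advancing 3 steps from 2: 2 → 0 → 6 → 4.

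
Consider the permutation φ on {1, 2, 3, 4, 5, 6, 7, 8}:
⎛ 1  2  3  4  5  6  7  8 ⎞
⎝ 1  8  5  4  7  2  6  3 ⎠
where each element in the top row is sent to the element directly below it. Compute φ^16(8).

Tracing 8 → 3 → … returns to 8 after 6 steps, so 8 lies in a 6-cycle (2, 8, 3, 5, 7, 6).
Since the cycle has length 6, φ^16 acts on it the same as φ^4 (16 mod 6 = 4).
Advancing 4 steps from 8: 8 → 3 → 5 → 7 → 6.

6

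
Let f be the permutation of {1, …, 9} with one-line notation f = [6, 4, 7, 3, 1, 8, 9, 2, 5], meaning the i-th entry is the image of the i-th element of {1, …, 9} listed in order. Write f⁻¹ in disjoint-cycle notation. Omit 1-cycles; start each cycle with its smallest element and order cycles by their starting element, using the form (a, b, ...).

(1, 5, 9, 7, 3, 4, 2, 8, 6)

First write f in disjoint cycles: (1, 6, 8, 2, 4, 3, 7, 9, 5).
Reversing each cycle (and rotating so the smallest element leads) gives f⁻¹ = (1, 5, 9, 7, 3, 4, 2, 8, 6).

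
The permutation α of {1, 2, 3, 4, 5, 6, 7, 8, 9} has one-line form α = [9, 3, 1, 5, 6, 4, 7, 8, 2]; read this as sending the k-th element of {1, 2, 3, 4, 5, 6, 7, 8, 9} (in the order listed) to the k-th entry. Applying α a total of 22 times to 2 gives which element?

Tracing 2 → 3 → … returns to 2 after 4 steps, so 2 lies in a 4-cycle (1, 9, 2, 3).
Powers repeat with period 4 on this cycle, and 22 mod 4 = 2, so α^22(2) = α^2(2).
Advancing 2 steps from 2: 2 → 3 → 1.

1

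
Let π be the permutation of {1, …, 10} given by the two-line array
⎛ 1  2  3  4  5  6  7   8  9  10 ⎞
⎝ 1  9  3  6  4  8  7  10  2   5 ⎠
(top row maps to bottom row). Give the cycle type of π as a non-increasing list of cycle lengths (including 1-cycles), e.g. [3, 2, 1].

The disjoint cycles are (1)(2, 9)(3)(4, 6, 8, 10, 5)(7), with lengths 5, 2, 1, 1, 1 in non-increasing order.

[5, 2, 1, 1, 1]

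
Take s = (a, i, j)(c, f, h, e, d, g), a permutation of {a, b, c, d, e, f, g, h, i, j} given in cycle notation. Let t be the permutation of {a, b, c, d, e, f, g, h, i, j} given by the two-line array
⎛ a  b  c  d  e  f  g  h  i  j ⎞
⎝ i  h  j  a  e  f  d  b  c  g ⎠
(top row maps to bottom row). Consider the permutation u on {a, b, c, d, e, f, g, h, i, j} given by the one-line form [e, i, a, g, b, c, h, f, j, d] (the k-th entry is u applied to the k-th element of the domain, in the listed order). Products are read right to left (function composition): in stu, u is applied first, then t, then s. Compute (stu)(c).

j

(stu)(c) = s(t(u(c))). u(c) = a, then t(a) = i, then s(i) = j, so the result is j.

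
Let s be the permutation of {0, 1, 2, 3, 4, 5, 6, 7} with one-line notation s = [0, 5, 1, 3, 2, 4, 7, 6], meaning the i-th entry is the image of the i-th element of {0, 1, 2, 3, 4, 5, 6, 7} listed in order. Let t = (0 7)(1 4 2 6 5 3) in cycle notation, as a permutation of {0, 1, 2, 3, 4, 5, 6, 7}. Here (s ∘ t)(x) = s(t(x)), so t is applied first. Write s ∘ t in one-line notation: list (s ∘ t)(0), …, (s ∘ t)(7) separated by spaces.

Chase each element through t then s: 0 → 7 → 6; 1 → 4 → 2; 2 → 6 → 7; 3 → 1 → 5; 4 → 2 → 1; 5 → 3 → 3; 6 → 5 → 4; 7 → 0 → 0.
So s ∘ t in one-line form is 6 2 7 5 1 3 4 0.

6 2 7 5 1 3 4 0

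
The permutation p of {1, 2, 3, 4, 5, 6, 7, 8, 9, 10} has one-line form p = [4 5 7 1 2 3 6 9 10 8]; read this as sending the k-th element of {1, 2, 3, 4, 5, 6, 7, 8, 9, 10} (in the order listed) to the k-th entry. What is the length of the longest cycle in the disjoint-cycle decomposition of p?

Decomposing into disjoint cycles gives (1, 4)(2, 5)(3, 7, 6)(8, 9, 10); the longest has length 3.

3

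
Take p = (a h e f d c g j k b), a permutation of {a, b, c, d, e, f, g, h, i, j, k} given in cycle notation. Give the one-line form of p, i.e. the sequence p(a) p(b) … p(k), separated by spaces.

h a g c f d j e i k b

Reading each image from the cycles: a↦h, b↦a, c↦g, d↦c, e↦f, f↦d, g↦j, h↦e, i↦i, j↦k, k↦b.
So the one-line form is h a g c f d j e i k b.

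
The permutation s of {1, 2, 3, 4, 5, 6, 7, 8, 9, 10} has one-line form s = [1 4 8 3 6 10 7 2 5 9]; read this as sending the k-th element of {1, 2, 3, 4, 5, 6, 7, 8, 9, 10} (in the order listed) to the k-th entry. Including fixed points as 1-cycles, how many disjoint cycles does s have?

The cycle decomposition is (1)(2 4 3 8)(5 6 10 9)(7), which has 4 cycles (counting 1-cycles).

4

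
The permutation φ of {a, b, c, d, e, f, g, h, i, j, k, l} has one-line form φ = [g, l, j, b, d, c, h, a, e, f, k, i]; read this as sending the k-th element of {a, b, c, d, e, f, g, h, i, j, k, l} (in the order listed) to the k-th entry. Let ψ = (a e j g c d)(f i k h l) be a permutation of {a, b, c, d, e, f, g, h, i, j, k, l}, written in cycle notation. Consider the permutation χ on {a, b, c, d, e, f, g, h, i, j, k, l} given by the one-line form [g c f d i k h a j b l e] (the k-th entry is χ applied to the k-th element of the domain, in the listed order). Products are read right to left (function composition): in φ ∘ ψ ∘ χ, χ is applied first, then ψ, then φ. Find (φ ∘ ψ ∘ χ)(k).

Apply the permutations in order: χ(k) = l, then ψ(l) = f, then φ(f) = c. So (φ ∘ ψ ∘ χ)(k) = c.

c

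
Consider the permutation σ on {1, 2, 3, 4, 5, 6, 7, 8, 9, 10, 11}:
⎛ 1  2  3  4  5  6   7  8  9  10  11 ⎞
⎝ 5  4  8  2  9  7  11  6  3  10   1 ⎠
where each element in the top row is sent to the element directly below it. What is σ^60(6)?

5

Tracing 6 → 7 → … returns to 6 after 8 steps, so 6 lies in an 8-cycle (1, 5, 9, 3, 8, 6, 7, 11).
Powers repeat with period 8 on this cycle, and 60 mod 8 = 4, so σ^60(6) = σ^4(6).
Advancing 4 steps from 6: 6 → 7 → 11 → 1 → 5.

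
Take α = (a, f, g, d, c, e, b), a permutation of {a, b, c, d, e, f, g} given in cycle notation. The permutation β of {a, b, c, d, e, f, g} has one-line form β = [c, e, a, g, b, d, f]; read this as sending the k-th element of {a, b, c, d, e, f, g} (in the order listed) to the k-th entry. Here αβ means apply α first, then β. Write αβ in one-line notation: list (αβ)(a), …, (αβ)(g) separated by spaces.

d c b a e f g

(αβ)(x) = β(α(x)). Computing each image: β(α(a)) = β(f) = d, β(α(b)) = β(a) = c, β(α(c)) = β(e) = b, β(α(d)) = β(c) = a, β(α(e)) = β(b) = e, β(α(f)) = β(g) = f, β(α(g)) = β(d) = g.
Hence αβ = [d c b a e f g].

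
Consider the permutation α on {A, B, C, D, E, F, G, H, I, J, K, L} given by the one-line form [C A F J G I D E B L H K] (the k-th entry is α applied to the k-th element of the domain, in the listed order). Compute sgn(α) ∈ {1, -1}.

1

In disjoint-cycle form the cycle lengths are 7, 5.
A cycle of length ℓ contributes ℓ−1 transpositions, so α is a product of 6 + 4 = 10 transpositions — even.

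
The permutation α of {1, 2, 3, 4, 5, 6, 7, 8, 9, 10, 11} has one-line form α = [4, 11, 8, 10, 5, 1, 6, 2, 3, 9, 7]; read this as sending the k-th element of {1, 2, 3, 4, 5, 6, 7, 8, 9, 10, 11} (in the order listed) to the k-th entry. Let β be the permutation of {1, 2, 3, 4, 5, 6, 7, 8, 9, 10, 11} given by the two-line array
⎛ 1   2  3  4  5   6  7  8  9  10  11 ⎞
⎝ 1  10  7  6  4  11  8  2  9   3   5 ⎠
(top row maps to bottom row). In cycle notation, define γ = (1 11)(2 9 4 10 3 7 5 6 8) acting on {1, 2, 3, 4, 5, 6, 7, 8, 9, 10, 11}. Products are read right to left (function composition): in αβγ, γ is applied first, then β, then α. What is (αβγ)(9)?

Apply the permutations in order: γ(9) = 4, then β(4) = 6, then α(6) = 1. So (αβγ)(9) = 1.

1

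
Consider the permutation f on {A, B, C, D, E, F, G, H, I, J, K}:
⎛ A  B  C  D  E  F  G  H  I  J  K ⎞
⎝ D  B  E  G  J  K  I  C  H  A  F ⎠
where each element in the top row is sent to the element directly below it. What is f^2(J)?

D

Tracing J → A → … returns to J after 8 steps, so J lies in an 8-cycle (A, D, G, I, H, C, E, J).
Stepping 2 places around the cycle: J → A → D.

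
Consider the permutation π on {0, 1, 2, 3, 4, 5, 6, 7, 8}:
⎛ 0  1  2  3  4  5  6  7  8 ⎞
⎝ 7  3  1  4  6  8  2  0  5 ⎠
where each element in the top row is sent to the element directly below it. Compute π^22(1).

Tracing 1 → 3 → … returns to 1 after 5 steps, so 1 lies in a 5-cycle (1 3 4 6 2).
Powers repeat with period 5 on this cycle, and 22 mod 5 = 2, so π^22(1) = π^2(1).
Stepping 2 places around the cycle: 1 → 3 → 4.

4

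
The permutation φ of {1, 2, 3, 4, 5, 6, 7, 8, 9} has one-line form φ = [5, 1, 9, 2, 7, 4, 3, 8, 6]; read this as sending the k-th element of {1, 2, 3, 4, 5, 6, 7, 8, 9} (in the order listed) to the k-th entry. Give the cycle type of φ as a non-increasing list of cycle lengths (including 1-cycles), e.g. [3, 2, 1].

The disjoint cycles are (1 5 7 3 9 6 4 2)(8), with lengths 8, 1 in non-increasing order.

[8, 1]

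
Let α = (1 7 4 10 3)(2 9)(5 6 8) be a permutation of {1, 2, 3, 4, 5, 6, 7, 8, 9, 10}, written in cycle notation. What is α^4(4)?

7

4 lies in the 5-cycle (1 7 4 10 3).
Advancing 4 steps from 4: 4 → 10 → 3 → 1 → 7.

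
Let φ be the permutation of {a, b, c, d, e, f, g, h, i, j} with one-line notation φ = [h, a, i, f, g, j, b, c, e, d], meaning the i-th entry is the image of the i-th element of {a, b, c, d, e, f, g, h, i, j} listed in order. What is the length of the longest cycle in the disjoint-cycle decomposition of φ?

7

Decomposing into disjoint cycles gives (a h c i e g b)(d f j); the longest has length 7.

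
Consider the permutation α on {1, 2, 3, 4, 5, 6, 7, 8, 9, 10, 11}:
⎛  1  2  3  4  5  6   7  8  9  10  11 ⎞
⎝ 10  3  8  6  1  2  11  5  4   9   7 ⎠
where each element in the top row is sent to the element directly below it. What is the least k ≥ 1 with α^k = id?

18

Decomposing into disjoint cycles gives cycle lengths 9, 2.
The order of α is the least common multiple of its cycle lengths: lcm(9, 2) = 18.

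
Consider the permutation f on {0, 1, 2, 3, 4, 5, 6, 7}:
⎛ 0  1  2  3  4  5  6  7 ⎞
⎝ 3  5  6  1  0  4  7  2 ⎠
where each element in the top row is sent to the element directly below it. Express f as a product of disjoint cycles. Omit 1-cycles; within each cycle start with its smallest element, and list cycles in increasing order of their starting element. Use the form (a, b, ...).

(0, 3, 1, 5, 4)(2, 6, 7)

Start at 0 and follow images: 0 → 3 → 1 → 5 → 4 → 0, giving the cycle (0, 3, 1, 5, 4).
Repeating from the next unused element and collecting all non-trivial cycles gives (0, 3, 1, 5, 4)(2, 6, 7).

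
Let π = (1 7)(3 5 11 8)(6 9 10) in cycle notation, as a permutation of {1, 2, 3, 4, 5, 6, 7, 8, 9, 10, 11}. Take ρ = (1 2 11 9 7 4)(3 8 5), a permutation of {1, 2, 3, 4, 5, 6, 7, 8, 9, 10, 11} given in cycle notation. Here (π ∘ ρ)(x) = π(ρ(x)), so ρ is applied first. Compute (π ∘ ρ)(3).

3

(π ∘ ρ)(3) = π(ρ(3)). ρ(3) = 8, then π(8) = 3. So (π ∘ ρ)(3) = 3.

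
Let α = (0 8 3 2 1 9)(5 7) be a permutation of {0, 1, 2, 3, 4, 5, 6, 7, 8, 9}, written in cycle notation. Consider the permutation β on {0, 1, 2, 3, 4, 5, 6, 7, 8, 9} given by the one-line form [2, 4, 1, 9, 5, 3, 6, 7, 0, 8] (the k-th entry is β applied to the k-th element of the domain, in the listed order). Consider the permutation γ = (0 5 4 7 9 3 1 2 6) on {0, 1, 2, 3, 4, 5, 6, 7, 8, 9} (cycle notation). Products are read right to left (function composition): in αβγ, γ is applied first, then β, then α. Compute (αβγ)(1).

9

(αβγ)(1) = α(β(γ(1))). γ(1) = 2, then β(2) = 1, then α(1) = 9, so the result is 9.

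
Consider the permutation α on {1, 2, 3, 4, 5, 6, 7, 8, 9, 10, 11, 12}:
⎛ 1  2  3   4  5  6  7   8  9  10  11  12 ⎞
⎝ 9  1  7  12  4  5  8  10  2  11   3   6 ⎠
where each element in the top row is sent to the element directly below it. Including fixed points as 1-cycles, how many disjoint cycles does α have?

3

The cycle decomposition is (1 9 2)(3 7 8 10 11)(4 12 6 5), which has 3 cycles (counting 1-cycles).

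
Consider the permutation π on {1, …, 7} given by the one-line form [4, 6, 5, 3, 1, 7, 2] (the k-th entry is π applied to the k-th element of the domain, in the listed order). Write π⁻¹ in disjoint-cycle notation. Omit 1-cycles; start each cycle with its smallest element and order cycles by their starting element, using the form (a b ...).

The cycle decomposition of π is (1 4 3 5)(2 6 7).
Reversing each cycle (and rotating so the smallest element leads) gives π⁻¹ = (1 5 3 4)(2 7 6).

(1 5 3 4)(2 7 6)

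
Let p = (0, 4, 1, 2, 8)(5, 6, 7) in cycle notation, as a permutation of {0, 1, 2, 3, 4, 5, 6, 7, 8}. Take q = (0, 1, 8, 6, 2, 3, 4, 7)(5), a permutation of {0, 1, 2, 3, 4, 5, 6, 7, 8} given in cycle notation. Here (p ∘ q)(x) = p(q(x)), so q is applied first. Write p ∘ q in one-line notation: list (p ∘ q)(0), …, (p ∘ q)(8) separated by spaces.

(p ∘ q)(x) = p(q(x)). Computing each image: p(q(0)) = p(1) = 2, p(q(1)) = p(8) = 0, p(q(2)) = p(3) = 3, p(q(3)) = p(4) = 1, p(q(4)) = p(7) = 5, p(q(5)) = p(5) = 6, p(q(6)) = p(2) = 8, p(q(7)) = p(0) = 4, p(q(8)) = p(6) = 7.
Hence p ∘ q = [2 0 3 1 5 6 8 4 7].

2 0 3 1 5 6 8 4 7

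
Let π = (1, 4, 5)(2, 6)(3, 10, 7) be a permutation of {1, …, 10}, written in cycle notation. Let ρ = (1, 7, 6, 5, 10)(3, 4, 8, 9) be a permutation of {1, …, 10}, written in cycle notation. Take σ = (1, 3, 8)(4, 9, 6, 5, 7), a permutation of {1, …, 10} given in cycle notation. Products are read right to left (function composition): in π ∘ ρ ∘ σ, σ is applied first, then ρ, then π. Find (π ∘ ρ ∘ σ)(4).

(π ∘ ρ ∘ σ)(4) = π(ρ(σ(4))). σ(4) = 9, then ρ(9) = 3, then π(3) = 10, so the result is 10.

10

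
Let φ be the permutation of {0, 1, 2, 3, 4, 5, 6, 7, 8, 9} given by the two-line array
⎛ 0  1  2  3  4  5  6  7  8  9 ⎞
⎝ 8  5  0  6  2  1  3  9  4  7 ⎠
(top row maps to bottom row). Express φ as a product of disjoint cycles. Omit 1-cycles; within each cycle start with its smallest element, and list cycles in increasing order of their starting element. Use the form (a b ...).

Start at 0 and follow images: 0 → 8 → 4 → 2 → 0, giving the cycle (0 8 4 2).
Continuing from each remaining unvisited element yields (0 8 4 2)(1 5)(3 6)(7 9).

(0 8 4 2)(1 5)(3 6)(7 9)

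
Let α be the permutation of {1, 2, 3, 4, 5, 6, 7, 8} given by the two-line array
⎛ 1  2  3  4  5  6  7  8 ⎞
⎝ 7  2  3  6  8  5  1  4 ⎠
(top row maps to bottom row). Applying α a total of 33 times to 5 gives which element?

8

Tracing 5 → 8 → … returns to 5 after 4 steps, so 5 lies in a 4-cycle (4 6 5 8).
Since the cycle has length 4, α^33 acts on it the same as α^1 (33 mod 4 = 1).
Stepping 1 place around the cycle: 5 → 8.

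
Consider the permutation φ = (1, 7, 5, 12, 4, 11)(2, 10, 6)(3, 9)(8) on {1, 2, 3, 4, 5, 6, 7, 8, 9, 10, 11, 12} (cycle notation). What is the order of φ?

6

The disjoint cycles have lengths 6, 3, 2, 1.
The order is lcm(6, 3, 2) = 6.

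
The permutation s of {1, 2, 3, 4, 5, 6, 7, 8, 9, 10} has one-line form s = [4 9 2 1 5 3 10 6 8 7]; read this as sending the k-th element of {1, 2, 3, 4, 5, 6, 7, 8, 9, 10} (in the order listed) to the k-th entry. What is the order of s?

The disjoint-cycle form of s has cycle lengths 5, 2, 2, 1.
The order of s is the least common multiple of its cycle lengths: lcm(5, 2, 2) = 10.

10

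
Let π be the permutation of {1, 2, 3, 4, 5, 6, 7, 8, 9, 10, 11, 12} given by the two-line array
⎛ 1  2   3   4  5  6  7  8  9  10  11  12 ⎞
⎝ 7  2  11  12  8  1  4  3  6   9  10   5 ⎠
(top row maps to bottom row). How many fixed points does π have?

1

The fixed points (elements with π(x) = x) are {2}, so there is 1.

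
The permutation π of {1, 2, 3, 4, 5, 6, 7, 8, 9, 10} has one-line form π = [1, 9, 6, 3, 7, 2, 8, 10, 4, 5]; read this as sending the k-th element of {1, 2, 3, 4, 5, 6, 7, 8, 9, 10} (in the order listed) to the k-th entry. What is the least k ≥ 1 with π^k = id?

20

The disjoint-cycle form of π has cycle lengths 5, 4, 1.
Since disjoint cycles commute, ord(π) = lcm(5, 4) = 20.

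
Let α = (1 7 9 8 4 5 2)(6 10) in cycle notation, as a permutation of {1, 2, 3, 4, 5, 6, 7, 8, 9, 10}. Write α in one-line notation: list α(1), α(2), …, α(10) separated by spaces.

7 1 3 5 2 10 9 4 8 6

Reading each image from the cycles: 1↦7, 2↦1, 3↦3, 4↦5, 5↦2, 6↦10, 7↦9, 8↦4, 9↦8, 10↦6.
Listing these in domain order gives 7 1 3 5 2 10 9 4 8 6.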